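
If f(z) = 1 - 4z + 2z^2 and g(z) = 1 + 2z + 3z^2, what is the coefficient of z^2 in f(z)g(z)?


Step 1: z^2 term in f*g comes from: (1)*(3z^2) + (-4z)*(2z) + (2z^2)*(1)
Step 2: = 3 - 8 + 2
Step 3: = -3

-3


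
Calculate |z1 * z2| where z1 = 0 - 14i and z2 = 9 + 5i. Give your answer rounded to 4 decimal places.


Step 1: |z1| = sqrt(0^2 + (-14)^2) = sqrt(196)
Step 2: |z2| = sqrt(9^2 + 5^2) = sqrt(106)
Step 3: |z1*z2| = |z1|*|z2| = sqrt(196) * sqrt(106) = sqrt(196 * 106) = sqrt(20776)
Step 4: = 144.1388

144.1388


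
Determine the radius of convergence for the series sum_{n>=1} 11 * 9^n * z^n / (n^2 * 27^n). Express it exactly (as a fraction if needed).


Step 1: General term a_n = 11 * 9^n / (n^2 * 27^n)
Step 2: By the root test, |a_n|^(1/n) = 11^(1/n) * 9 / (n^(2/n) * 27) -> 9/27 as n -> infinity (since 11^(1/n) -> 1 and n^(2/n) -> 1)
Step 3: R = 1/lim|a_n|^(1/n) = 27/9 = 3

3


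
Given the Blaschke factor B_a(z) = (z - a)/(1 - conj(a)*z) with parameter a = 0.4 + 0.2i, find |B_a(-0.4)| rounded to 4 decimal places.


Step 1: Numerator z0 - a = -0.4 - (0.4 + 0.2i) = -0.8 - 0.2i
Step 2: Denominator 1 - conj(a)*z0 = 1 - (0.4 - 0.2i)*(-0.4) = 1.16 - 0.08i
Step 3: |z0 - a|^2 = (-0.8)^2 + (-0.2)^2 = 0.68; |1 - conj(a)*z0|^2 = 1.16^2 + (-0.08)^2 = 1.352
Step 4: |B_a(-0.4)| = sqrt(0.68 / 1.352) = sqrt(0.502959)
Step 5: = 0.7092

0.7092


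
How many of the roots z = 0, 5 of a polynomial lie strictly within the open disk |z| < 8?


Step 1: Check each root:
  z = 0: |0| = 0 < 8
  z = 5: |5| = 5 < 8
Step 2: Count = 2

2


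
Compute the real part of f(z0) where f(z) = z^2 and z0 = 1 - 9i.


Step 1: z0 = 1 - 9i
Step 2: z0^2 = 1^2 - (-9)^2 - 18i
Step 3: real part = 1 - 81 = -80

-80


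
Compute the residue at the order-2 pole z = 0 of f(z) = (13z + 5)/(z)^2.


Step 1: Pole of order 2 at z = 0
Step 2: Res = lim d/dz [(z)^2 * f(z)] as z -> 0
Step 3: (z)^2 * f(z) = 13z + 5
Step 4: d/dz[13z + 5] = 13

13


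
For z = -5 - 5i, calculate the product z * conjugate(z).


Step 1: conj(z) = -5 + 5i
Step 2: z * conj(z) = (-5)^2 + (-5)^2
Step 3: = 25 + 25 = 50

50


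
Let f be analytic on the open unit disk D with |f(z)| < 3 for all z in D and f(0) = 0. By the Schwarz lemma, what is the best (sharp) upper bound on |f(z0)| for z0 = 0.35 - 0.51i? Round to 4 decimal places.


Step 1: g = f/3 maps D -> D with g(0) = 0, so by the Schwarz lemma |g(z)| <= |z|, i.e. |f(z)| <= 3|z|; this is sharp (f(z) = 3z).
Step 2: |z0|^2 = 0.35^2 + (-0.51)^2 = 0.3826
Step 3: |z0| = sqrt(0.3826) = 0.618547
Step 4: Best bound = 3 * |z0| = 3 * 0.618547 = 1.8556

1.8556


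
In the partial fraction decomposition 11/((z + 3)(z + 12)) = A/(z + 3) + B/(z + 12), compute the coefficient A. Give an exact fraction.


Step 1: Multiply both sides by (z + 3) and set z = -3
Step 2: A = 11 / (-3 + 12)
Step 3: A = 11 / 9
Step 4: A = 11/9

11/9


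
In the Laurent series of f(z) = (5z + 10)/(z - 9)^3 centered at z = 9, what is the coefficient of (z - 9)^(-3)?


Step 1: Write the numerator in powers of (z - 9): 5z + 10 = 5(z - 9) + (5*9 + 10) = 5(z - 9) + 55
Step 2: Divide by (z - 9)^3: f(z) = 55(z - 9)^(-3) + 5(z - 9)^(-2)
Step 3: This finite sum is the Laurent series of f about z = 9.
Step 4: Coefficient of (z - 9)^(-3) = 5*9 + 10 = 55

55


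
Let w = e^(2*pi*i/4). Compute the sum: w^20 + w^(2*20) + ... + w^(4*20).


Step 1: The sum sum_{j=1}^{n} w^(k*j) equals n if n | k, else 0.
Step 2: Here n = 4, k = 20
Step 3: Does n divide k? 4 | 20 -> True
Step 4: Sum = 4

4


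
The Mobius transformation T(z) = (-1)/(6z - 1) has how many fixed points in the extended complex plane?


Step 1: Fixed points satisfy T(z) = z
Step 2: 6z^2 - z + 1 = 0
Step 3: Discriminant = (-1)^2 - 4*6*1 = -23
Step 4: Number of fixed points = 2

2


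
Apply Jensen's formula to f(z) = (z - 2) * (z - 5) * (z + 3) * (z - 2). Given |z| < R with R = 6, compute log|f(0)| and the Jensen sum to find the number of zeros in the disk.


Jensen's formula: (1/2pi)*integral log|f(Re^it)|dt = log|f(0)| + sum_{|a_k|<R} log(R/|a_k|)
Step 1: f(0) = (-2) * (-5) * 3 * (-2) = -60
Step 2: log|f(0)| = log|2| + log|5| + log|-3| + log|2| = 4.0943
Step 3: Zeros inside |z| < 6: 2, 5, -3, 2
Step 4: Jensen sum = log(6/2) + log(6/5) + log(6/3) + log(6/2) = 3.0727
Step 5: n(R) = number of terms in the Jensen sum = count of zeros inside |z| < 6 = 4

4


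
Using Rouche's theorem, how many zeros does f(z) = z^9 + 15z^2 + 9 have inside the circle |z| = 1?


Step 1: On |z| = 1 the three terms have sizes |z^9| = 1^9 = 1, |15z^2| = 15*1^2 = 15, |9| = 9
Step 2: The dominant term is g(z) = 15z^2; let h(z) = z^9 + 9 so f = g + h
Step 3: On |z| = 1: |g| = 15 and |h| <= 1 + 9 = 10
Step 4: Since 15 > 10, |h| < |g| on |z| = 1, so by Rouche f has the same number of zeros as g inside |z| < 1
Step 5: g(z) = 15z^2 has 2 zeros (at the origin, multiplicity 2) inside |z| < 1. Answer = 2

2


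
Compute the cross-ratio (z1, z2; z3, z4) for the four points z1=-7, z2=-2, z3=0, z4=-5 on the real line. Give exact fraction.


Step 1: (z1-z3)(z2-z4) = (-7) * 3 = -21
Step 2: (z1-z4)(z2-z3) = (-2) * (-2) = 4
Step 3: Cross-ratio = -21/4 = -21/4

-21/4


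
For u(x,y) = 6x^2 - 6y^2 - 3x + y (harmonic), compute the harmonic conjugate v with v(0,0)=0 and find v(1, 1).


Step 1: v_x = -u_y = 12y - 1
Step 2: v_y = u_x = 12x - 3
Step 3: v = 12xy - x - 3y + C
Step 4: v(0,0) = 0 => C = 0
Step 5: v(1, 1) = 8

8


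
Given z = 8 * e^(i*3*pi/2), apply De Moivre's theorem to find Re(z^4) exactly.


Step 1: By De Moivre's theorem, z^4 = 8^4 * e^(i*4*3*pi/2) = 4096 * (cos(6*pi) + i*sin(6*pi))
Step 2: |z|^4 = 8^4 = 4096
Step 3: Reduce the angle mod 2*pi: 6*pi - 6*pi = 0
Step 4: cos(0) = 1
Step 5: Re(z^4) = 4096 * 1 = 4096

4096


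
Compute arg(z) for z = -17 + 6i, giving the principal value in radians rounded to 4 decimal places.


Step 1: z = -17 + 6i
Step 2: arg(z) = atan2(6, -17)
Step 3: arg(z) = 2.8023

2.8023


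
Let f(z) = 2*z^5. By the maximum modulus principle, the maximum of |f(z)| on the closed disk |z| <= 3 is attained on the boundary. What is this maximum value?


Step 1: On |z| = 3, |f(z)| = 2 * |z|^5 = 2 * 3^5
Step 2: By maximum modulus principle, maximum is on boundary.
Step 3: Maximum = 2 * 243 = 486

486


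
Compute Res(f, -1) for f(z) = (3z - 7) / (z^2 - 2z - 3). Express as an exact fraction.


Step 1: Q(z) = z^2 - 2z - 3 = (z + 1)(z - 3)
Step 2: Q'(z) = 2z - 2
Step 3: Q'(-1) = -4, P(-1) = -10
Step 4: Res = P(-1)/Q'(-1) = -10/(-4) = 5/2

5/2


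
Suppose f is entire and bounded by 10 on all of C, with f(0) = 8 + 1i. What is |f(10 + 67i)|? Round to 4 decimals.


Step 1: By Liouville's theorem, a bounded entire function is constant.
Step 2: f(z) = f(0) = 8 + 1i for all z.
Step 3: |f(w)| = |8 + 1i| = sqrt(64 + 1)
Step 4: = 8.0623

8.0623


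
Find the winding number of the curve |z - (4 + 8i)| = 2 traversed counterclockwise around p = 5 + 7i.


Step 1: Center c = (4, 8), radius = 2
Step 2: |p - c|^2 = 1^2 + (-1)^2 = 2
Step 3: r^2 = 4
Step 4: |p-c| < r so winding number = 1

1


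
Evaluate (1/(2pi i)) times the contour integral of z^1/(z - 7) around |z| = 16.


Step 1: f(z) = z^1, a = 7 is inside |z| = 16
Step 2: By Cauchy integral formula: (1/(2pi*i)) * integral = f(a)
Step 3: f(7) = 7^1 = 7

7


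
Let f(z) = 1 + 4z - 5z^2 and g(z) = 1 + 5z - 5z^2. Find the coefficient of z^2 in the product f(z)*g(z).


Step 1: z^2 term in f*g comes from: (1)*(-5z^2) + (4z)*(5z) + (-5z^2)*(1)
Step 2: = -5 + 20 - 5
Step 3: = 10

10


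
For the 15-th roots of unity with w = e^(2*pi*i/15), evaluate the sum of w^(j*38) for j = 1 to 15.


Step 1: The sum sum_{j=1}^{n} w^(k*j) equals n if n | k, else 0.
Step 2: Here n = 15, k = 38
Step 3: Does n divide k? 15 | 38 -> False
Step 4: Sum = 0

0


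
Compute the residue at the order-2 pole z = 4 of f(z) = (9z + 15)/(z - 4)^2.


Step 1: Pole of order 2 at z = 4
Step 2: Res = lim d/dz [(z - 4)^2 * f(z)] as z -> 4
Step 3: (z - 4)^2 * f(z) = 9z + 15
Step 4: d/dz[9z + 15] = 9

9


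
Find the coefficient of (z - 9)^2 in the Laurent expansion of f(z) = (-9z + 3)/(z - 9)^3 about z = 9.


Step 1: Write the numerator in powers of (z - 9): -9z + 3 = -9(z - 9) + (-9*9 + 3) = -9(z - 9) - 78
Step 2: Divide by (z - 9)^3: f(z) = -78(z - 9)^(-3) - 9(z - 9)^(-2)
Step 3: This finite sum is the Laurent series of f about z = 9.
Step 4: Only the powers -3 and -2 appear, so the coefficient of (z - 9)^2 = 0

0


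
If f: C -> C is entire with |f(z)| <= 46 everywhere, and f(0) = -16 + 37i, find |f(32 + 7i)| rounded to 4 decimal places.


Step 1: By Liouville's theorem, a bounded entire function is constant.
Step 2: f(z) = f(0) = -16 + 37i for all z.
Step 3: |f(w)| = |-16 + 37i| = sqrt(256 + 1369)
Step 4: = 40.3113

40.3113


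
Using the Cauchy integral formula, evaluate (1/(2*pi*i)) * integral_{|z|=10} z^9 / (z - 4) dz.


Step 1: f(z) = z^9, a = 4 is inside |z| = 10
Step 2: By Cauchy integral formula: (1/(2pi*i)) * integral = f(a)
Step 3: f(4) = 4^9 = 262144

262144


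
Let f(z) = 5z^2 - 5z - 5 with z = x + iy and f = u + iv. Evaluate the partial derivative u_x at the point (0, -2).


Step 1: f(z) = 5(x+iy)^2 - 5(x+iy) - 5
Step 2: u = 5(x^2 - y^2) - 5x - 5
Step 3: u_x = 10x - 5
Step 4: At (0, -2): u_x = 0 - 5 = -5

-5


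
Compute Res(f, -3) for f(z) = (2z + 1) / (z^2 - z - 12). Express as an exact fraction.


Step 1: Q(z) = z^2 - z - 12 = (z + 3)(z - 4)
Step 2: Q'(z) = 2z - 1
Step 3: Q'(-3) = -7, P(-3) = -5
Step 4: Res = P(-3)/Q'(-3) = -5/(-7) = 5/7

5/7


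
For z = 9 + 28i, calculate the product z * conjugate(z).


Step 1: conj(z) = 9 - 28i
Step 2: z * conj(z) = 9^2 + 28^2
Step 3: = 81 + 784 = 865

865


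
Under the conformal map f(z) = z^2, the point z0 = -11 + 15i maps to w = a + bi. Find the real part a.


Step 1: z0 = -11 + 15i
Step 2: z0^2 = (-11)^2 - 15^2 - 330i
Step 3: real part = 121 - 225 = -104

-104


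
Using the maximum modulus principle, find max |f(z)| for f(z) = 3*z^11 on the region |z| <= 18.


Step 1: On |z| = 18, |f(z)| = 3 * |z|^11 = 3 * 18^11
Step 2: By maximum modulus principle, maximum is on boundary.
Step 3: Maximum = 3 * 64268410079232 = 192805230237696

192805230237696


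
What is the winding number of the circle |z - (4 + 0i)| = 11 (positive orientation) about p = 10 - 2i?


Step 1: Center c = (4, 0), radius = 11
Step 2: |p - c|^2 = 6^2 + (-2)^2 = 40
Step 3: r^2 = 121
Step 4: |p-c| < r so winding number = 1

1


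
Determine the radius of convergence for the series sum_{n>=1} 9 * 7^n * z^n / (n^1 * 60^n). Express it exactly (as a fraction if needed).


Step 1: General term a_n = 9 * 7^n / (n^1 * 60^n)
Step 2: By the root test, |a_n|^(1/n) = 9^(1/n) * 7 / (n^(1/n) * 60) -> 7/60 as n -> infinity (since 9^(1/n) -> 1 and n^(1/n) -> 1)
Step 3: R = 1/lim|a_n|^(1/n) = 60/7

60/7


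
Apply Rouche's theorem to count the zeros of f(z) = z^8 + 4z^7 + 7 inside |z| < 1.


Step 1: On |z| = 1 the three terms have sizes |z^8| = 1^8 = 1, |4z^7| = 4*1^7 = 4, |7| = 7
Step 2: The dominant term is g(z) = 7; let h(z) = z^8 + 4z^7 so f = g + h
Step 3: On |z| = 1: |g| = 7 and |h| <= 1 + 4 = 5
Step 4: Since 7 > 5, |h| < |g| on |z| = 1, so by Rouche f has the same number of zeros as g inside |z| < 1
Step 5: g(z) = 7 is a nonzero constant with no zeros inside |z| < 1. Answer = 0

0


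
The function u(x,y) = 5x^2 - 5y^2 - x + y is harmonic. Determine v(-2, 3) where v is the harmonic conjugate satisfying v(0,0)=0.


Step 1: v_x = -u_y = 10y - 1
Step 2: v_y = u_x = 10x - 1
Step 3: v = 10xy - x - y + C
Step 4: v(0,0) = 0 => C = 0
Step 5: v(-2, 3) = -61

-61


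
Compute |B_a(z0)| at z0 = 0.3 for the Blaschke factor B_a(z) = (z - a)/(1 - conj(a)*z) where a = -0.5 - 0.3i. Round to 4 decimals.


Step 1: Numerator z0 - a = 0.3 - (-0.5 - 0.3i) = 0.8 + 0.3i
Step 2: Denominator 1 - conj(a)*z0 = 1 - (-0.5 + 0.3i)*0.3 = 1.15 - 0.09i
Step 3: |z0 - a|^2 = 0.8^2 + 0.3^2 = 0.73; |1 - conj(a)*z0|^2 = 1.15^2 + (-0.09)^2 = 1.3306
Step 4: |B_a(0.3)| = sqrt(0.73 / 1.3306) = sqrt(0.548625)
Step 5: = 0.7407

0.7407


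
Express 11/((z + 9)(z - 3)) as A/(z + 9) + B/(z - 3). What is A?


Step 1: Multiply both sides by (z + 9) and set z = -9
Step 2: A = 11 / (-9 - 3)
Step 3: A = 11 / (-12)
Step 4: A = -11/12

-11/12


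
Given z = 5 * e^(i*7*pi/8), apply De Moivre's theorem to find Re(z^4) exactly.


Step 1: By De Moivre's theorem, z^4 = 5^4 * e^(i*4*7*pi/8) = 625 * (cos(7*pi/2) + i*sin(7*pi/2))
Step 2: |z|^4 = 5^4 = 625
Step 3: Reduce the angle mod 2*pi: 7*pi/2 - 2*pi = 3*pi/2
Step 4: cos(3*pi/2) = 0
Step 5: Re(z^4) = 625 * 0 = 0

0


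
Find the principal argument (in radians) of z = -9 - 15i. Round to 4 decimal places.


Step 1: z = -9 - 15i
Step 2: arg(z) = atan2(-15, -9)
Step 3: arg(z) = -2.1112

-2.1112


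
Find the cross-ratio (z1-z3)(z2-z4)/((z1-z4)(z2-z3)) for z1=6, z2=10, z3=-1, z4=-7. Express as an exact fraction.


Step 1: (z1-z3)(z2-z4) = 7 * 17 = 119
Step 2: (z1-z4)(z2-z3) = 13 * 11 = 143
Step 3: Cross-ratio = 119/143 = 119/143

119/143


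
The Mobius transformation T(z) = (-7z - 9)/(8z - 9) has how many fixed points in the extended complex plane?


Step 1: Fixed points satisfy T(z) = z
Step 2: 8z^2 - 2z + 9 = 0
Step 3: Discriminant = (-2)^2 - 4*8*9 = -284
Step 4: Number of fixed points = 2

2


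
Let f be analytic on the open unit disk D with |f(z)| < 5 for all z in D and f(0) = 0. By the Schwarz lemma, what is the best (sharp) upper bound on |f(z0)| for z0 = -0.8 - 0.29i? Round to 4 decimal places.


Step 1: g = f/5 maps D -> D with g(0) = 0, so by the Schwarz lemma |g(z)| <= |z|, i.e. |f(z)| <= 5|z|; this is sharp (f(z) = 5z).
Step 2: |z0|^2 = (-0.8)^2 + (-0.29)^2 = 0.7241
Step 3: |z0| = sqrt(0.7241) = 0.850941
Step 4: Best bound = 5 * |z0| = 5 * 0.850941 = 4.2547

4.2547


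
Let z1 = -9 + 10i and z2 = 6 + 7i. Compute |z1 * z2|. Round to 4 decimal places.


Step 1: |z1| = sqrt((-9)^2 + 10^2) = sqrt(181)
Step 2: |z2| = sqrt(6^2 + 7^2) = sqrt(85)
Step 3: |z1*z2| = |z1|*|z2| = sqrt(181) * sqrt(85) = sqrt(181 * 85) = sqrt(15385)
Step 4: = 124.0363

124.0363


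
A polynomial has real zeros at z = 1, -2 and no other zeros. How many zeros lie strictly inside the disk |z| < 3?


Step 1: Check each root:
  z = 1: |1| = 1 < 3
  z = -2: |-2| = 2 < 3
Step 2: Count = 2

2


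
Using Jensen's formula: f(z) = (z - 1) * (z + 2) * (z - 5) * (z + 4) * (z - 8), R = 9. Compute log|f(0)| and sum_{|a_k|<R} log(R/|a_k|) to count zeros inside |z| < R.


Jensen's formula: (1/2pi)*integral log|f(Re^it)|dt = log|f(0)| + sum_{|a_k|<R} log(R/|a_k|)
Step 1: f(0) = (-1) * 2 * (-5) * 4 * (-8) = -320
Step 2: log|f(0)| = log|1| + log|-2| + log|5| + log|-4| + log|8| = 5.7683
Step 3: Zeros inside |z| < 9: 1, -2, 5, -4, 8
Step 4: Jensen sum = log(9/1) + log(9/2) + log(9/5) + log(9/4) + log(9/8) = 5.2178
Step 5: n(R) = number of terms in the Jensen sum = count of zeros inside |z| < 9 = 5

5


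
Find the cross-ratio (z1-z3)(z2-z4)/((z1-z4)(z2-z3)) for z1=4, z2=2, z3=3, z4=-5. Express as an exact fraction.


Step 1: (z1-z3)(z2-z4) = 1 * 7 = 7
Step 2: (z1-z4)(z2-z3) = 9 * (-1) = -9
Step 3: Cross-ratio = -7/9 = -7/9

-7/9


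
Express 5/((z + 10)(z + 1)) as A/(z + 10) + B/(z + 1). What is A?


Step 1: Multiply both sides by (z + 10) and set z = -10
Step 2: A = 5 / (-10 + 1)
Step 3: A = 5 / (-9)
Step 4: A = -5/9

-5/9


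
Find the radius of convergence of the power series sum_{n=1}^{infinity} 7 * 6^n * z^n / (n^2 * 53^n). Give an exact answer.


Step 1: General term a_n = 7 * 6^n / (n^2 * 53^n)
Step 2: By the root test, |a_n|^(1/n) = 7^(1/n) * 6 / (n^(2/n) * 53) -> 6/53 as n -> infinity (since 7^(1/n) -> 1 and n^(2/n) -> 1)
Step 3: R = 1/lim|a_n|^(1/n) = 53/6

53/6


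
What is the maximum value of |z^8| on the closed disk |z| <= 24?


Step 1: On |z| = 24, |f(z)| = |z|^8 = 24^8
Step 2: By maximum modulus principle, maximum is on boundary.
Step 3: Maximum = 110075314176 = 110075314176

110075314176


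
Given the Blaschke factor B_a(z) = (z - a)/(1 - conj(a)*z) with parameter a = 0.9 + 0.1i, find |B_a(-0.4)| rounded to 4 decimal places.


Step 1: Numerator z0 - a = -0.4 - (0.9 + 0.1i) = -1.3 - 0.1i
Step 2: Denominator 1 - conj(a)*z0 = 1 - (0.9 - 0.1i)*(-0.4) = 1.36 - 0.04i
Step 3: |z0 - a|^2 = (-1.3)^2 + (-0.1)^2 = 1.7; |1 - conj(a)*z0|^2 = 1.36^2 + (-0.04)^2 = 1.8512
Step 4: |B_a(-0.4)| = sqrt(1.7 / 1.8512) = sqrt(0.918323)
Step 5: = 0.9583

0.9583


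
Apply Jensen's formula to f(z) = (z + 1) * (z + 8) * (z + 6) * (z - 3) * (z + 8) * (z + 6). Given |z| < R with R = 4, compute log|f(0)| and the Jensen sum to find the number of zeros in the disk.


Jensen's formula: (1/2pi)*integral log|f(Re^it)|dt = log|f(0)| + sum_{|a_k|<R} log(R/|a_k|)
Step 1: f(0) = 1 * 8 * 6 * (-3) * 8 * 6 = -6912
Step 2: log|f(0)| = log|-1| + log|-8| + log|-6| + log|3| + log|-8| + log|-6| = 8.841
Step 3: Zeros inside |z| < 4: -1, 3
Step 4: Jensen sum = log(4/1) + log(4/3) = 1.674
Step 5: n(R) = number of terms in the Jensen sum = count of zeros inside |z| < 4 = 2

2


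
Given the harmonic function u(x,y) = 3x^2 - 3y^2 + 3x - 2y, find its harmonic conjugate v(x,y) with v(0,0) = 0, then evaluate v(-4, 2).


Step 1: v_x = -u_y = 6y + 2
Step 2: v_y = u_x = 6x + 3
Step 3: v = 6xy + 2x + 3y + C
Step 4: v(0,0) = 0 => C = 0
Step 5: v(-4, 2) = -50

-50


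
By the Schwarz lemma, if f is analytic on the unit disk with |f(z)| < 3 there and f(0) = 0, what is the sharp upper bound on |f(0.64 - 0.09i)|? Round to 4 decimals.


Step 1: g = f/3 maps D -> D with g(0) = 0, so by the Schwarz lemma |g(z)| <= |z|, i.e. |f(z)| <= 3|z|; this is sharp (f(z) = 3z).
Step 2: |z0|^2 = 0.64^2 + (-0.09)^2 = 0.4177
Step 3: |z0| = sqrt(0.4177) = 0.646297
Step 4: Best bound = 3 * |z0| = 3 * 0.646297 = 1.9389

1.9389


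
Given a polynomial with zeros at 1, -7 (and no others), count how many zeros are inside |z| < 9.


Step 1: Check each root:
  z = 1: |1| = 1 < 9
  z = -7: |-7| = 7 < 9
Step 2: Count = 2

2


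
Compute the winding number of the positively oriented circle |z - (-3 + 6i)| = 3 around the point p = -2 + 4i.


Step 1: Center c = (-3, 6), radius = 3
Step 2: |p - c|^2 = 1^2 + (-2)^2 = 5
Step 3: r^2 = 9
Step 4: |p-c| < r so winding number = 1

1


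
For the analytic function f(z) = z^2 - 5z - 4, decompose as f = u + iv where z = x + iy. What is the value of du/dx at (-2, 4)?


Step 1: f(z) = (x+iy)^2 - 5(x+iy) - 4
Step 2: u = (x^2 - y^2) - 5x - 4
Step 3: u_x = 2x - 5
Step 4: At (-2, 4): u_x = -4 - 5 = -9

-9


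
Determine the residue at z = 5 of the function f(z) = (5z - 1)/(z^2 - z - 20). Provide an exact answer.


Step 1: Q(z) = z^2 - z - 20 = (z - 5)(z + 4)
Step 2: Q'(z) = 2z - 1
Step 3: Q'(5) = 9, P(5) = 24
Step 4: Res = P(5)/Q'(5) = 24/9 = 8/3

8/3


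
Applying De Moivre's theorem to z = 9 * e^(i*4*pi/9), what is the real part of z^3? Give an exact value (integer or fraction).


Step 1: By De Moivre's theorem, z^3 = 9^3 * e^(i*3*4*pi/9) = 729 * (cos(4*pi/3) + i*sin(4*pi/3))
Step 2: |z|^3 = 9^3 = 729
Step 3: The angle 4*pi/3 already lies in [0, 2*pi)
Step 4: cos(4*pi/3) = -1/2
Step 5: Re(z^3) = 729 * (-1/2) = -729/2

-729/2


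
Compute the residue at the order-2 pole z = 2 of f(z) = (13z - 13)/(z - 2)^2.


Step 1: Pole of order 2 at z = 2
Step 2: Res = lim d/dz [(z - 2)^2 * f(z)] as z -> 2
Step 3: (z - 2)^2 * f(z) = 13z - 13
Step 4: d/dz[13z - 13] = 13

13


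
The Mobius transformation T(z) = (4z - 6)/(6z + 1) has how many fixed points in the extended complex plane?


Step 1: Fixed points satisfy T(z) = z
Step 2: 6z^2 - 3z + 6 = 0
Step 3: Discriminant = (-3)^2 - 4*6*6 = -135
Step 4: Number of fixed points = 2

2


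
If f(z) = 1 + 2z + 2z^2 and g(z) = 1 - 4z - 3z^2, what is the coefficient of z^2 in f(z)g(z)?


Step 1: z^2 term in f*g comes from: (1)*(-3z^2) + (2z)*(-4z) + (2z^2)*(1)
Step 2: = -3 - 8 + 2
Step 3: = -9

-9


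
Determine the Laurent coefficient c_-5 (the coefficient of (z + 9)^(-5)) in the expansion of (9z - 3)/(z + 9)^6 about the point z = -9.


Step 1: Write the numerator in powers of (z + 9): 9z - 3 = 9(z + 9) + (9*(-9) - 3) = 9(z + 9) - 84
Step 2: Divide by (z + 9)^6: f(z) = -84(z + 9)^(-6) + 9(z + 9)^(-5)
Step 3: This finite sum is the Laurent series of f about z = -9.
Step 4: Coefficient of (z + 9)^(-5) = coefficient of (z + 9) in the re-centred numerator = 9

9


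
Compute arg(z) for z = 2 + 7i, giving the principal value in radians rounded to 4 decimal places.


Step 1: z = 2 + 7i
Step 2: arg(z) = atan2(7, 2)
Step 3: arg(z) = 1.2925

1.2925


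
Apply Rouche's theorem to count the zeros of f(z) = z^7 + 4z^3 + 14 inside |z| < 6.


Step 1: On |z| = 6 the three terms have sizes |z^7| = 6^7 = 279936, |4z^3| = 4*6^3 = 864, |14| = 14
Step 2: The dominant term is g(z) = z^7; let h(z) = 4z^3 + 14 so f = g + h
Step 3: On |z| = 6: |g| = 279936 and |h| <= 864 + 14 = 878
Step 4: Since 279936 > 878, |h| < |g| on |z| = 6, so by Rouche f has the same number of zeros as g inside |z| < 6
Step 5: g(z) = z^7 has 7 zeros (all at the origin) inside |z| < 6. Answer = 7

7


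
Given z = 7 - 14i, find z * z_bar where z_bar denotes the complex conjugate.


Step 1: conj(z) = 7 + 14i
Step 2: z * conj(z) = 7^2 + (-14)^2
Step 3: = 49 + 196 = 245

245


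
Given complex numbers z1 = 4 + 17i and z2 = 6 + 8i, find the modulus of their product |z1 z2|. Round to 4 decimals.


Step 1: |z1| = sqrt(4^2 + 17^2) = sqrt(305)
Step 2: |z2| = sqrt(6^2 + 8^2) = sqrt(100)
Step 3: |z1*z2| = |z1|*|z2| = sqrt(305) * sqrt(100) = sqrt(305 * 100) = sqrt(30500)
Step 4: = 174.6425

174.6425


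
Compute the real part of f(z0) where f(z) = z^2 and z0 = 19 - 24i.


Step 1: z0 = 19 - 24i
Step 2: z0^2 = 19^2 - (-24)^2 - 912i
Step 3: real part = 361 - 576 = -215

-215


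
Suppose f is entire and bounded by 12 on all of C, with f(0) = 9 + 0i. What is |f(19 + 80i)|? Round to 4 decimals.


Step 1: By Liouville's theorem, a bounded entire function is constant.
Step 2: f(z) = f(0) = 9 + 0i for all z.
Step 3: |f(w)| = |9 + 0i| = sqrt(81 + 0)
Step 4: = 9.0

9.0


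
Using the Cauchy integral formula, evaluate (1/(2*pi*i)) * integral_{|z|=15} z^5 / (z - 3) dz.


Step 1: f(z) = z^5, a = 3 is inside |z| = 15
Step 2: By Cauchy integral formula: (1/(2pi*i)) * integral = f(a)
Step 3: f(3) = 3^5 = 243

243


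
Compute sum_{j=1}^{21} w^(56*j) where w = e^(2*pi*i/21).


Step 1: The sum sum_{j=1}^{n} w^(k*j) equals n if n | k, else 0.
Step 2: Here n = 21, k = 56
Step 3: Does n divide k? 21 | 56 -> False
Step 4: Sum = 0

0


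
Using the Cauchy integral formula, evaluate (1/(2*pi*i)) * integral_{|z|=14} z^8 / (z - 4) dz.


Step 1: f(z) = z^8, a = 4 is inside |z| = 14
Step 2: By Cauchy integral formula: (1/(2pi*i)) * integral = f(a)
Step 3: f(4) = 4^8 = 65536

65536


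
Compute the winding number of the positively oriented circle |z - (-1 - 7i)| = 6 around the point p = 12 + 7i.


Step 1: Center c = (-1, -7), radius = 6
Step 2: |p - c|^2 = 13^2 + 14^2 = 365
Step 3: r^2 = 36
Step 4: |p-c| > r so winding number = 0

0


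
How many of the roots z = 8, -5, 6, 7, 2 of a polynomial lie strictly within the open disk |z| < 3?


Step 1: Check each root:
  z = 8: |8| = 8 >= 3
  z = -5: |-5| = 5 >= 3
  z = 6: |6| = 6 >= 3
  z = 7: |7| = 7 >= 3
  z = 2: |2| = 2 < 3
Step 2: Count = 1

1


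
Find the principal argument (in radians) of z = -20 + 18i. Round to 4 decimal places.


Step 1: z = -20 + 18i
Step 2: arg(z) = atan2(18, -20)
Step 3: arg(z) = 2.4088

2.4088


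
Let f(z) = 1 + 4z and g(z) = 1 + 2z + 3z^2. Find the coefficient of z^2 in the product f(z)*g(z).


Step 1: z^2 term in f*g comes from: (1)*(3z^2) + (4z)*(2z) + (0)*(1)
Step 2: = 3 + 8 + 0
Step 3: = 11

11


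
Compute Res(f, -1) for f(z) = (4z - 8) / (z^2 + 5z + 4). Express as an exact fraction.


Step 1: Q(z) = z^2 + 5z + 4 = (z + 1)(z + 4)
Step 2: Q'(z) = 2z + 5
Step 3: Q'(-1) = 3, P(-1) = -12
Step 4: Res = P(-1)/Q'(-1) = -12/3 = -4

-4


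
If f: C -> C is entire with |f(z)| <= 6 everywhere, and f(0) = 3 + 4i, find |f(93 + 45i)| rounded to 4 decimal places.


Step 1: By Liouville's theorem, a bounded entire function is constant.
Step 2: f(z) = f(0) = 3 + 4i for all z.
Step 3: |f(w)| = |3 + 4i| = sqrt(9 + 16)
Step 4: = 5.0

5.0


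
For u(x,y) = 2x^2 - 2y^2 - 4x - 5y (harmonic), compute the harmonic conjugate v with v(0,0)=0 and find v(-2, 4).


Step 1: v_x = -u_y = 4y + 5
Step 2: v_y = u_x = 4x - 4
Step 3: v = 4xy + 5x - 4y + C
Step 4: v(0,0) = 0 => C = 0
Step 5: v(-2, 4) = -58

-58


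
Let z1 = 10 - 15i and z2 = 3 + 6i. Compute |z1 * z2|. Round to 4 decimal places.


Step 1: |z1| = sqrt(10^2 + (-15)^2) = sqrt(325)
Step 2: |z2| = sqrt(3^2 + 6^2) = sqrt(45)
Step 3: |z1*z2| = |z1|*|z2| = sqrt(325) * sqrt(45) = sqrt(325 * 45) = sqrt(14625)
Step 4: = 120.9339

120.9339


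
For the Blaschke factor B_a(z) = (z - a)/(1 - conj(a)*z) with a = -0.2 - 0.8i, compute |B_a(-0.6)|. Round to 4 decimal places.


Step 1: Numerator z0 - a = -0.6 - (-0.2 - 0.8i) = -0.4 + 0.8i
Step 2: Denominator 1 - conj(a)*z0 = 1 - (-0.2 + 0.8i)*(-0.6) = 0.88 + 0.48i
Step 3: |z0 - a|^2 = (-0.4)^2 + 0.8^2 = 0.8; |1 - conj(a)*z0|^2 = 0.88^2 + 0.48^2 = 1.0048
Step 4: |B_a(-0.6)| = sqrt(0.8 / 1.0048) = sqrt(0.796178)
Step 5: = 0.8923

0.8923


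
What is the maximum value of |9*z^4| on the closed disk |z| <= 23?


Step 1: On |z| = 23, |f(z)| = 9 * |z|^4 = 9 * 23^4
Step 2: By maximum modulus principle, maximum is on boundary.
Step 3: Maximum = 9 * 279841 = 2518569

2518569


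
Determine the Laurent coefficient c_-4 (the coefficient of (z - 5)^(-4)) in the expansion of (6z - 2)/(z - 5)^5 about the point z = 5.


Step 1: Write the numerator in powers of (z - 5): 6z - 2 = 6(z - 5) + (6*5 - 2) = 6(z - 5) + 28
Step 2: Divide by (z - 5)^5: f(z) = 28(z - 5)^(-5) + 6(z - 5)^(-4)
Step 3: This finite sum is the Laurent series of f about z = 5.
Step 4: Coefficient of (z - 5)^(-4) = coefficient of (z - 5) in the re-centred numerator = 6

6


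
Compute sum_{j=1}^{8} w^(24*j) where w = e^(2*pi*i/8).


Step 1: The sum sum_{j=1}^{n} w^(k*j) equals n if n | k, else 0.
Step 2: Here n = 8, k = 24
Step 3: Does n divide k? 8 | 24 -> True
Step 4: Sum = 8

8


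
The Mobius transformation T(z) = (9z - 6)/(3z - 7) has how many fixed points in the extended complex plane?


Step 1: Fixed points satisfy T(z) = z
Step 2: 3z^2 - 16z + 6 = 0
Step 3: Discriminant = (-16)^2 - 4*3*6 = 184
Step 4: Number of fixed points = 2

2


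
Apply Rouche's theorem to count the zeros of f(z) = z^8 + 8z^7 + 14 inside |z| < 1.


Step 1: On |z| = 1 the three terms have sizes |z^8| = 1^8 = 1, |8z^7| = 8*1^7 = 8, |14| = 14
Step 2: The dominant term is g(z) = 14; let h(z) = z^8 + 8z^7 so f = g + h
Step 3: On |z| = 1: |g| = 14 and |h| <= 1 + 8 = 9
Step 4: Since 14 > 9, |h| < |g| on |z| = 1, so by Rouche f has the same number of zeros as g inside |z| < 1
Step 5: g(z) = 14 is a nonzero constant with no zeros inside |z| < 1. Answer = 0

0


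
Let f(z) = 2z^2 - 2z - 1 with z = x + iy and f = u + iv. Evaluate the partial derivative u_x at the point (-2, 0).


Step 1: f(z) = 2(x+iy)^2 - 2(x+iy) - 1
Step 2: u = 2(x^2 - y^2) - 2x - 1
Step 3: u_x = 4x - 2
Step 4: At (-2, 0): u_x = -8 - 2 = -10

-10


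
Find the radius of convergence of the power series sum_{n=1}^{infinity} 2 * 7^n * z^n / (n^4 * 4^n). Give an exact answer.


Step 1: General term a_n = 2 * 7^n / (n^4 * 4^n)
Step 2: By the root test, |a_n|^(1/n) = 2^(1/n) * 7 / (n^(4/n) * 4) -> 7/4 as n -> infinity (since 2^(1/n) -> 1 and n^(4/n) -> 1)
Step 3: R = 1/lim|a_n|^(1/n) = 4/7

4/7


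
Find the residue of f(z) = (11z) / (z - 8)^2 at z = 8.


Step 1: Pole of order 2 at z = 8
Step 2: Res = lim d/dz [(z - 8)^2 * f(z)] as z -> 8
Step 3: (z - 8)^2 * f(z) = 11z
Step 4: d/dz[11z] = 11

11


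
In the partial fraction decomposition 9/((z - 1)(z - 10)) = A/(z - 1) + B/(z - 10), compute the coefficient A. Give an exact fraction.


Step 1: Multiply both sides by (z - 1) and set z = 1
Step 2: A = 9 / (1 - 10)
Step 3: A = 9 / (-9)
Step 4: A = -1

-1


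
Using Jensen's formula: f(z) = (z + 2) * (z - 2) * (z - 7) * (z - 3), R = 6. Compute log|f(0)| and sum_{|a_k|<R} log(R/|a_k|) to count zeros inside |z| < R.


Jensen's formula: (1/2pi)*integral log|f(Re^it)|dt = log|f(0)| + sum_{|a_k|<R} log(R/|a_k|)
Step 1: f(0) = 2 * (-2) * (-7) * (-3) = -84
Step 2: log|f(0)| = log|-2| + log|2| + log|7| + log|3| = 4.4308
Step 3: Zeros inside |z| < 6: -2, 2, 3
Step 4: Jensen sum = log(6/2) + log(6/2) + log(6/3) = 2.8904
Step 5: n(R) = number of terms in the Jensen sum = count of zeros inside |z| < 6 = 3

3


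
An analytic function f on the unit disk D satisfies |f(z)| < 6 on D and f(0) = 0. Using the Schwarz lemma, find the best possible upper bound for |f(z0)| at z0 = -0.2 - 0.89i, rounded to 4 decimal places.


Step 1: g = f/6 maps D -> D with g(0) = 0, so by the Schwarz lemma |g(z)| <= |z|, i.e. |f(z)| <= 6|z|; this is sharp (f(z) = 6z).
Step 2: |z0|^2 = (-0.2)^2 + (-0.89)^2 = 0.8321
Step 3: |z0| = sqrt(0.8321) = 0.912195
Step 4: Best bound = 6 * |z0| = 6 * 0.912195 = 5.4732

5.4732


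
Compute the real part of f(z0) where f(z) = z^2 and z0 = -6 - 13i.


Step 1: z0 = -6 - 13i
Step 2: z0^2 = (-6)^2 - (-13)^2 + 156i
Step 3: real part = 36 - 169 = -133

-133


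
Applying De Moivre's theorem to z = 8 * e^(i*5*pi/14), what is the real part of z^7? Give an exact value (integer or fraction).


Step 1: By De Moivre's theorem, z^7 = 8^7 * e^(i*7*5*pi/14) = 2097152 * (cos(5*pi/2) + i*sin(5*pi/2))
Step 2: |z|^7 = 8^7 = 2097152
Step 3: Reduce the angle mod 2*pi: 5*pi/2 - 2*pi = pi/2
Step 4: cos(pi/2) = 0
Step 5: Re(z^7) = 2097152 * 0 = 0

0


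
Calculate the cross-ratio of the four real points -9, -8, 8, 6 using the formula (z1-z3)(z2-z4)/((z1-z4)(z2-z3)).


Step 1: (z1-z3)(z2-z4) = (-17) * (-14) = 238
Step 2: (z1-z4)(z2-z3) = (-15) * (-16) = 240
Step 3: Cross-ratio = 238/240 = 119/120

119/120


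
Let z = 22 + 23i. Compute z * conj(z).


Step 1: conj(z) = 22 - 23i
Step 2: z * conj(z) = 22^2 + 23^2
Step 3: = 484 + 529 = 1013

1013


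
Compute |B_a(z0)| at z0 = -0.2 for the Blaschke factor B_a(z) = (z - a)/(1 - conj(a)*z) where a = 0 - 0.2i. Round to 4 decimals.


Step 1: Numerator z0 - a = -0.2 - (0 - 0.2i) = -0.2 + 0.2i
Step 2: Denominator 1 - conj(a)*z0 = 1 - (0 + 0.2i)*(-0.2) = 1 + 0.04i
Step 3: |z0 - a|^2 = (-0.2)^2 + 0.2^2 = 0.08; |1 - conj(a)*z0|^2 = 1^2 + 0.04^2 = 1.0016
Step 4: |B_a(-0.2)| = sqrt(0.08 / 1.0016) = sqrt(0.079872)
Step 5: = 0.2826

0.2826


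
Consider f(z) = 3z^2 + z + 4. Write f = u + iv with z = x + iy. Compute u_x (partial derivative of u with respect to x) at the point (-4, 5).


Step 1: f(z) = 3(x+iy)^2 + (x+iy) + 4
Step 2: u = 3(x^2 - y^2) + x + 4
Step 3: u_x = 6x + 1
Step 4: At (-4, 5): u_x = -24 + 1 = -23

-23


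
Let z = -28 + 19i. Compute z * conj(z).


Step 1: conj(z) = -28 - 19i
Step 2: z * conj(z) = (-28)^2 + 19^2
Step 3: = 784 + 361 = 1145

1145


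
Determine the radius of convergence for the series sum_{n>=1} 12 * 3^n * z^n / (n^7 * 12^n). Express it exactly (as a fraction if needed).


Step 1: General term a_n = 12 * 3^n / (n^7 * 12^n)
Step 2: By the root test, |a_n|^(1/n) = 12^(1/n) * 3 / (n^(7/n) * 12) -> 3/12 as n -> infinity (since 12^(1/n) -> 1 and n^(7/n) -> 1)
Step 3: R = 1/lim|a_n|^(1/n) = 12/3 = 4

4


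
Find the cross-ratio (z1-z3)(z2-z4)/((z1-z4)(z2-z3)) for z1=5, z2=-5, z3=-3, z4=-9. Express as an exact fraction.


Step 1: (z1-z3)(z2-z4) = 8 * 4 = 32
Step 2: (z1-z4)(z2-z3) = 14 * (-2) = -28
Step 3: Cross-ratio = -32/28 = -8/7

-8/7


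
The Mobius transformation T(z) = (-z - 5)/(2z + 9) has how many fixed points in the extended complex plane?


Step 1: Fixed points satisfy T(z) = z
Step 2: 2z^2 + 10z + 5 = 0
Step 3: Discriminant = 10^2 - 4*2*5 = 60
Step 4: Number of fixed points = 2

2


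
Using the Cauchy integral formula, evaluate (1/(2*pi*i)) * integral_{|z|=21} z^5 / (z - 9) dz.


Step 1: f(z) = z^5, a = 9 is inside |z| = 21
Step 2: By Cauchy integral formula: (1/(2pi*i)) * integral = f(a)
Step 3: f(9) = 9^5 = 59049

59049


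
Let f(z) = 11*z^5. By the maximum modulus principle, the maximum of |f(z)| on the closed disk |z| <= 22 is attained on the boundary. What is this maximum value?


Step 1: On |z| = 22, |f(z)| = 11 * |z|^5 = 11 * 22^5
Step 2: By maximum modulus principle, maximum is on boundary.
Step 3: Maximum = 11 * 5153632 = 56689952

56689952


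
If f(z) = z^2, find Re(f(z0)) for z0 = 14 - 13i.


Step 1: z0 = 14 - 13i
Step 2: z0^2 = 14^2 - (-13)^2 - 364i
Step 3: real part = 196 - 169 = 27

27


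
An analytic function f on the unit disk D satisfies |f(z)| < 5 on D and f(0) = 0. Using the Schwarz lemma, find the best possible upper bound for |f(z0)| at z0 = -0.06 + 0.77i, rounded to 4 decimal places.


Step 1: g = f/5 maps D -> D with g(0) = 0, so by the Schwarz lemma |g(z)| <= |z|, i.e. |f(z)| <= 5|z|; this is sharp (f(z) = 5z).
Step 2: |z0|^2 = (-0.06)^2 + 0.77^2 = 0.5965
Step 3: |z0| = sqrt(0.5965) = 0.772334
Step 4: Best bound = 5 * |z0| = 5 * 0.772334 = 3.8617

3.8617


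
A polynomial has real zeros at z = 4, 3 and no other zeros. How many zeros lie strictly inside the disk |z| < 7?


Step 1: Check each root:
  z = 4: |4| = 4 < 7
  z = 3: |3| = 3 < 7
Step 2: Count = 2

2


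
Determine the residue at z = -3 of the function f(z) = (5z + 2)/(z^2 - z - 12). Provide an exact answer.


Step 1: Q(z) = z^2 - z - 12 = (z + 3)(z - 4)
Step 2: Q'(z) = 2z - 1
Step 3: Q'(-3) = -7, P(-3) = -13
Step 4: Res = P(-3)/Q'(-3) = -13/(-7) = 13/7

13/7


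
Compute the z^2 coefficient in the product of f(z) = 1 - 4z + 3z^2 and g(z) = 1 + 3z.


Step 1: z^2 term in f*g comes from: (1)*(0) + (-4z)*(3z) + (3z^2)*(1)
Step 2: = 0 - 12 + 3
Step 3: = -9

-9


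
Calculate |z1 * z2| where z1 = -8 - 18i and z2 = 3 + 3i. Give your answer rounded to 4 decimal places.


Step 1: |z1| = sqrt((-8)^2 + (-18)^2) = sqrt(388)
Step 2: |z2| = sqrt(3^2 + 3^2) = sqrt(18)
Step 3: |z1*z2| = |z1|*|z2| = sqrt(388) * sqrt(18) = sqrt(388 * 18) = sqrt(6984)
Step 4: = 83.5703

83.5703


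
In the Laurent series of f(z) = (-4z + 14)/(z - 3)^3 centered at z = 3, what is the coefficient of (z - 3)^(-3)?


Step 1: Write the numerator in powers of (z - 3): -4z + 14 = -4(z - 3) + (-4*3 + 14) = -4(z - 3) + 2
Step 2: Divide by (z - 3)^3: f(z) = 2(z - 3)^(-3) - 4(z - 3)^(-2)
Step 3: This finite sum is the Laurent series of f about z = 3.
Step 4: Coefficient of (z - 3)^(-3) = -4*3 + 14 = 2

2


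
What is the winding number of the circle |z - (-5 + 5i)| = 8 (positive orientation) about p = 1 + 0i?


Step 1: Center c = (-5, 5), radius = 8
Step 2: |p - c|^2 = 6^2 + (-5)^2 = 61
Step 3: r^2 = 64
Step 4: |p-c| < r so winding number = 1

1


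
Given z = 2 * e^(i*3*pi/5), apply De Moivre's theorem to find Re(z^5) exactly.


Step 1: By De Moivre's theorem, z^5 = 2^5 * e^(i*5*3*pi/5) = 32 * (cos(3*pi) + i*sin(3*pi))
Step 2: |z|^5 = 2^5 = 32
Step 3: Reduce the angle mod 2*pi: 3*pi - 2*pi = pi
Step 4: cos(pi) = -1
Step 5: Re(z^5) = 32 * (-1) = -32

-32


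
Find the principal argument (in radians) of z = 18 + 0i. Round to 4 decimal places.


Step 1: z = 18 + 0i
Step 2: arg(z) = atan2(0, 18)
Step 3: arg(z) = 0.0

0.0


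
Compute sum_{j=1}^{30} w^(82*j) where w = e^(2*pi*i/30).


Step 1: The sum sum_{j=1}^{n} w^(k*j) equals n if n | k, else 0.
Step 2: Here n = 30, k = 82
Step 3: Does n divide k? 30 | 82 -> False
Step 4: Sum = 0

0


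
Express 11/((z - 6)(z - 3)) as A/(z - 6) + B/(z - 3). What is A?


Step 1: Multiply both sides by (z - 6) and set z = 6
Step 2: A = 11 / (6 - 3)
Step 3: A = 11 / 3
Step 4: A = 11/3

11/3


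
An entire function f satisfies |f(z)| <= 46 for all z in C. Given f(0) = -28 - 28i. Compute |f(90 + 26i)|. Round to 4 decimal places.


Step 1: By Liouville's theorem, a bounded entire function is constant.
Step 2: f(z) = f(0) = -28 - 28i for all z.
Step 3: |f(w)| = |-28 - 28i| = sqrt(784 + 784)
Step 4: = 39.598

39.598


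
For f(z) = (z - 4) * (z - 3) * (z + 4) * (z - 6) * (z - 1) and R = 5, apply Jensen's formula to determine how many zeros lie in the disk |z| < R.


Jensen's formula: (1/2pi)*integral log|f(Re^it)|dt = log|f(0)| + sum_{|a_k|<R} log(R/|a_k|)
Step 1: f(0) = (-4) * (-3) * 4 * (-6) * (-1) = 288
Step 2: log|f(0)| = log|4| + log|3| + log|-4| + log|6| + log|1| = 5.663
Step 3: Zeros inside |z| < 5: 4, 3, -4, 1
Step 4: Jensen sum = log(5/4) + log(5/3) + log(5/4) + log(5/1) = 2.5666
Step 5: n(R) = number of terms in the Jensen sum = count of zeros inside |z| < 5 = 4

4


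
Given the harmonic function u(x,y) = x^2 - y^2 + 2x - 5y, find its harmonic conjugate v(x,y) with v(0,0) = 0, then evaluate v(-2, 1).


Step 1: v_x = -u_y = 2y + 5
Step 2: v_y = u_x = 2x + 2
Step 3: v = 2xy + 5x + 2y + C
Step 4: v(0,0) = 0 => C = 0
Step 5: v(-2, 1) = -12

-12


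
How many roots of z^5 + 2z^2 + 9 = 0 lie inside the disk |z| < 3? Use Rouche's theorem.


Step 1: On |z| = 3 the three terms have sizes |z^5| = 3^5 = 243, |2z^2| = 2*3^2 = 18, |9| = 9
Step 2: The dominant term is g(z) = z^5; let h(z) = 2z^2 + 9 so f = g + h
Step 3: On |z| = 3: |g| = 243 and |h| <= 18 + 9 = 27
Step 4: Since 243 > 27, |h| < |g| on |z| = 3, so by Rouche f has the same number of zeros as g inside |z| < 3
Step 5: g(z) = z^5 has 5 zeros (all at the origin) inside |z| < 3. Answer = 5

5


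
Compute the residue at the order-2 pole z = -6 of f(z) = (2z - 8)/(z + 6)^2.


Step 1: Pole of order 2 at z = -6
Step 2: Res = lim d/dz [(z + 6)^2 * f(z)] as z -> -6
Step 3: (z + 6)^2 * f(z) = 2z - 8
Step 4: d/dz[2z - 8] = 2

2


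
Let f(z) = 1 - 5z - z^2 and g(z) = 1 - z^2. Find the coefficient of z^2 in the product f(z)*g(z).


Step 1: z^2 term in f*g comes from: (1)*(-z^2) + (-5z)*(0) + (-z^2)*(1)
Step 2: = -1 + 0 - 1
Step 3: = -2

-2


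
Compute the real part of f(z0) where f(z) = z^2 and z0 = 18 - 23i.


Step 1: z0 = 18 - 23i
Step 2: z0^2 = 18^2 - (-23)^2 - 828i
Step 3: real part = 324 - 529 = -205

-205


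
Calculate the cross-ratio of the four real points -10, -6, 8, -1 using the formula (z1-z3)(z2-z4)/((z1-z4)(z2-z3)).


Step 1: (z1-z3)(z2-z4) = (-18) * (-5) = 90
Step 2: (z1-z4)(z2-z3) = (-9) * (-14) = 126
Step 3: Cross-ratio = 90/126 = 5/7

5/7


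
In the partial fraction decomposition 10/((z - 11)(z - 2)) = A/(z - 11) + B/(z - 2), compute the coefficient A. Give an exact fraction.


Step 1: Multiply both sides by (z - 11) and set z = 11
Step 2: A = 10 / (11 - 2)
Step 3: A = 10 / 9
Step 4: A = 10/9

10/9


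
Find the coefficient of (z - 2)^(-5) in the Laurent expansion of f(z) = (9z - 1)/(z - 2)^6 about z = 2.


Step 1: Write the numerator in powers of (z - 2): 9z - 1 = 9(z - 2) + (9*2 - 1) = 9(z - 2) + 17
Step 2: Divide by (z - 2)^6: f(z) = 17(z - 2)^(-6) + 9(z - 2)^(-5)
Step 3: This finite sum is the Laurent series of f about z = 2.
Step 4: Coefficient of (z - 2)^(-5) = coefficient of (z - 2) in the re-centred numerator = 9

9


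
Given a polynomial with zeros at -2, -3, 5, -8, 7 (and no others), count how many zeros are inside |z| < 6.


Step 1: Check each root:
  z = -2: |-2| = 2 < 6
  z = -3: |-3| = 3 < 6
  z = 5: |5| = 5 < 6
  z = -8: |-8| = 8 >= 6
  z = 7: |7| = 7 >= 6
Step 2: Count = 3

3


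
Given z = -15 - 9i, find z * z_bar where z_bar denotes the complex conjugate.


Step 1: conj(z) = -15 + 9i
Step 2: z * conj(z) = (-15)^2 + (-9)^2
Step 3: = 225 + 81 = 306

306


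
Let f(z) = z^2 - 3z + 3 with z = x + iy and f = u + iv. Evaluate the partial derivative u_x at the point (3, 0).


Step 1: f(z) = (x+iy)^2 - 3(x+iy) + 3
Step 2: u = (x^2 - y^2) - 3x + 3
Step 3: u_x = 2x - 3
Step 4: At (3, 0): u_x = 6 - 3 = 3

3


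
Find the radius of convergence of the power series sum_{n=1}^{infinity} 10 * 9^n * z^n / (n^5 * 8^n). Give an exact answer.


Step 1: General term a_n = 10 * 9^n / (n^5 * 8^n)
Step 2: By the root test, |a_n|^(1/n) = 10^(1/n) * 9 / (n^(5/n) * 8) -> 9/8 as n -> infinity (since 10^(1/n) -> 1 and n^(5/n) -> 1)
Step 3: R = 1/lim|a_n|^(1/n) = 8/9

8/9
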